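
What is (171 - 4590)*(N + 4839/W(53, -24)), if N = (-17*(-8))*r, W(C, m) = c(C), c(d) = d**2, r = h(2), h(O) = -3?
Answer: 5043108627/2809 ≈ 1.7953e+6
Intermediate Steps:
r = -3
W(C, m) = C**2
N = -408 (N = -17*(-8)*(-3) = 136*(-3) = -408)
(171 - 4590)*(N + 4839/W(53, -24)) = (171 - 4590)*(-408 + 4839/(53**2)) = -4419*(-408 + 4839/2809) = -4419*(-1141233/2809) = 5043108627/2809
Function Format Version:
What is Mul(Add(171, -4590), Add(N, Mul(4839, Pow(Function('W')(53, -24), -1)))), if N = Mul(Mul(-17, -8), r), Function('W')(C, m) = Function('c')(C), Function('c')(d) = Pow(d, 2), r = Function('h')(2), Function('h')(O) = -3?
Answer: Rational(5043108627, 2809) ≈ 1.7953e+6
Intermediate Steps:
r = -3
Function('W')(C, m) = Pow(C, 2)
N = -408 (N = Mul(Mul(-17, -8), -3) = Mul(136, -3) = -408)
Mul(Add(171, -4590), Add(N, Mul(4839, Pow(Function('W')(53, -24), -1)))) = Mul(Add(171, -4590), Add(-408, Mul(4839, Pow(Pow(53, 2), -1)))) = Mul(-4419, Add(-408, Mul(4839, Pow(2809, -1)))) = Mul(-4419, Add(-408, Mul(4839, Rational(1, 2809)))) = Mul(-4419, Add(-408, Rational(4839, 2809))) = Mul(-4419, Rational(-1141233, 2809)) = Rational(5043108627, 2809)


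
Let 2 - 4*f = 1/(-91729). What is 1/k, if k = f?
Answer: 366916/183459 ≈ 2.0000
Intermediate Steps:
f = 183459/366916 (f = ½ - ¼/(-91729) = ½ - ¼*(-1/91729) = ½ + 1/366916 = 183459/366916 ≈ 0.50000)
k = 183459/366916 ≈ 0.50000
1/k = 1/(183459/366916) = 366916/183459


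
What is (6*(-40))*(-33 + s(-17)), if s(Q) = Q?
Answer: 12000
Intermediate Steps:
(6*(-40))*(-33 + s(-17)) = (6*(-40))*(-33 - 17) = -240*(-50) = 12000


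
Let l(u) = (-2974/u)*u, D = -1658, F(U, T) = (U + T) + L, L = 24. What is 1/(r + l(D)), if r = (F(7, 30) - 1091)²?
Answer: 1/1057926 ≈ 9.4525e-7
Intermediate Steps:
F(U, T) = 24 + T + U (F(U, T) = (U + T) + 24 = (T + U) + 24 = 24 + T + U)
l(u) = -2974
r = 1060900 (r = ((24 + 30 + 7) - 1091)² = (61 - 1091)² = (-1030)² = 1060900)
1/(r + l(D)) = 1/(1060900 - 2974) = 1/1057926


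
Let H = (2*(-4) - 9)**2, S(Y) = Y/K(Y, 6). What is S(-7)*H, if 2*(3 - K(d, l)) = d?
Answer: -4046/13 ≈ -311.23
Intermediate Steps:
K(d, l) = 3 - d/2
S(Y) = Y/(3 - Y/2)
H = 289 (H = (-8 - 9)**2 = (-17)**2 = 289)
S(-7)*H = -2*(-7)/(-6 - 7)*289 = -2*(-7)/(-13)*289 = -2*(-7)*(-1/13)*289 = -14/13*289 = -4046/13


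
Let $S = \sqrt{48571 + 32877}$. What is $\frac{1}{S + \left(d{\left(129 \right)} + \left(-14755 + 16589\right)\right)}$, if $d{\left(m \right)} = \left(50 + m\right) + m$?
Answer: $\frac{1071}{2253358} - \frac{\sqrt{20362}}{2253358} \approx 0.00041196$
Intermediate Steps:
$d{\left(m \right)} = 50 + 2 m$
$S = 2 \sqrt{20362}$ ($S = \sqrt{81448} = 2 \sqrt{20362} \approx 285.39$)
$\frac{1}{S + \left(d{\left(129 \right)} + \left(-14755 + 16589\right)\right)} = \frac{1}{2 \sqrt{20362} + \left(\left(50 + 2 \cdot 129\right) + \left(-14755 + 16589\right)\right)} = \frac{1}{2 \sqrt{20362} + \left(\left(50 + 258\right) + 1834\right)} = \frac{1}{2 \sqrt{20362} + \left(308 + 1834\right)} = \frac{1}{2 \sqrt{20362} + 2142} = \frac{1}{2142 + 2 \sqrt{20362}}$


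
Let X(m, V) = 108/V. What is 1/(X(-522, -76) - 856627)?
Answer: -19/16275940 ≈ -1.1674e-6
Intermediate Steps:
1/(X(-522, -76) - 856627) = 1/(108/(-76) - 856627) = 1/(108*(-1/76) - 856627) = 1/(-27/19 - 856627) = 1/(-16275940/19) = -19/16275940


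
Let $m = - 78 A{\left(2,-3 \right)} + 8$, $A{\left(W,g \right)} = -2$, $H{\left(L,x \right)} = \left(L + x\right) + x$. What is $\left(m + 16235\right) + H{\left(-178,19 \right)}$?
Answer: $16259$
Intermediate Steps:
$H{\left(L,x \right)} = L + 2 x$
$m = 164$ ($m = \left(-78\right) \left(-2\right) + 8 = 156 + 8 = 164$)
$\left(m + 16235\right) + H{\left(-178,19 \right)} = \left(164 + 16235\right) + \left(-178 + 2 \cdot 19\right) = 16399 + \left(-178 + 38\right) = 16399 - 140 = 16259$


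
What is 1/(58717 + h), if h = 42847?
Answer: 1/101564 ≈ 9.8460e-6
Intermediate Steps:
1/(58717 + h) = 1/(58717 + 42847) = 1/101564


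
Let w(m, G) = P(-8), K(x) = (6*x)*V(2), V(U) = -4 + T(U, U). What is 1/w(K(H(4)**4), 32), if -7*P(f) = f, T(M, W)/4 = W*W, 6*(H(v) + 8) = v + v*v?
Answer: 7/8 ≈ 0.87500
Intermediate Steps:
H(v) = -8 + v/6 + v**2/6 (H(v) = -8 + (v + v*v)/6 = -8 + (v + v**2)/6 = -8 + (v/6 + v**2/6) = -8 + v/6 + v**2/6)
T(M, W) = 4*W**2 (T(M, W) = 4*(W*W) = 4*W**2)
V(U) = -4 + 4*U**2
K(x) = 72*x (K(x) = (6*x)*(-4 + 4*2**2) = (6*x)*(-4 + 4*4) = (6*x)*(-4 + 16) = (6*x)*12 = 72*x)
P(f) = -f/7
w(m, G) = 8/7 (w(m, G) = -1/7*(-8) = 8/7)
1/w(K(H(4)**4), 32) = 1/(8/7) = 7/8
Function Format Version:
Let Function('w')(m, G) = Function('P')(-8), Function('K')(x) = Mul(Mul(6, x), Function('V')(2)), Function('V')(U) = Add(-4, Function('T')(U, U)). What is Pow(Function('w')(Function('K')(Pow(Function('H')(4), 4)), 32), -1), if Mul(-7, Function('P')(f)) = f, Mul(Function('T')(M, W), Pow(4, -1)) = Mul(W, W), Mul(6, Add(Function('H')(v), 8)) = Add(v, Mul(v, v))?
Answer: Rational(7, 8) ≈ 0.87500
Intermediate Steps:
Function('H')(v) = Add(-8, Mul(Rational(1, 6), v), Mul(Rational(1, 6), Pow(v, 2))) (Function('H')(v) = Add(-8, Mul(Rational(1, 6), Add(v, Mul(v, v)))) = Add(-8, Mul(Rational(1, 6), Add(v, Pow(v, 2)))) = Add(-8, Add(Mul(Rational(1, 6), v), Mul(Rational(1, 6), Pow(v, 2)))) = Add(-8, Mul(Rational(1, 6), v), Mul(Rational(1, 6), Pow(v, 2))))
Function('T')(M, W) = Mul(4, Pow(W, 2)) (Function('T')(M, W) = Mul(4, Mul(W, W)) = Mul(4, Pow(W, 2)))
Function('V')(U) = Add(-4, Mul(4, Pow(U, 2)))
Function('K')(x) = Mul(72, x) (Function('K')(x) = Mul(Mul(6, x), Add(-4, Mul(4, Pow(2, 2)))) = Mul(Mul(6, x), Add(-4, Mul(4, 4))) = Mul(Mul(6, x), Add(-4, 16)) = Mul(Mul(6, x), 12) = Mul(72, x))
Function('P')(f) = Mul(Rational(-1, 7), f)
Function('w')(m, G) = Rational(8, 7) (Function('w')(m, G) = Mul(Rational(-1, 7), -8) = Rational(8, 7))
Pow(Function('w')(Function('K')(Pow(Function('H')(4), 4)), 32), -1) = Pow(Rational(8, 7), -1) = Rational(7, 8)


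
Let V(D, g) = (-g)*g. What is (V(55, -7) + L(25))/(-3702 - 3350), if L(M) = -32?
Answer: 81/7052 ≈ 0.011486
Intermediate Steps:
V(D, g) = -g²
(V(55, -7) + L(25))/(-3702 - 3350) = (-1*(-7)² - 32)/(-3702 - 3350) = (-1*49 - 32)/(-7052) = (-49 - 32)*(-1/7052) = -81*(-1/7052) = 81/7052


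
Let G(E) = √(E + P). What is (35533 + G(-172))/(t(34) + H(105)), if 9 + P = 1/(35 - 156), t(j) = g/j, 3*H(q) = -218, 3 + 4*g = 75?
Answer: -1812183/3679 - 51*I*√21902/40469 ≈ -492.57 - 0.1865*I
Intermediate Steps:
g = 18 (g = -¾ + (¼)*75 = -¾ + 75/4 = 18)
H(q) = -218/3 (H(q) = (⅓)*(-218) = -218/3)
t(j) = 18/j
P = -1090/121 (P = -9 + 1/(35 - 156) = -9 + 1/(-121) = -9 - 1/121 = -1090/121 ≈ -9.0083)
G(E) = √(-1090/121 + E) (G(E) = √(E - 1090/121) = √(-1090/121 + E))
(35533 + G(-172))/(t(34) + H(105)) = (35533 + √(-1090 + 121*(-172))/11)/(18/34 - 218/3) = (35533 + √(-1090 - 20812)/11)/(18*(1/34) - 218/3) = (35533 + √(-21902)/11)/(9/17 - 218/3) = (35533 + (I*√21902)/11)/(-3679/51) = (35533 + I*√21902/11)*(-51/3679) = -1812183/3679 - 51*I*√21902/40469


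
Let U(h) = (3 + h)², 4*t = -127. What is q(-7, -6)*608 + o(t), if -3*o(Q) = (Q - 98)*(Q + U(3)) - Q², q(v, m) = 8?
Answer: 32303/6 ≈ 5383.8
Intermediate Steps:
t = -127/4 (t = (¼)*(-127) = -127/4 ≈ -31.750)
o(Q) = Q²/3 - (-98 + Q)*(36 + Q)/3 (o(Q) = -((Q - 98)*(Q + (3 + 3)²) - Q²)/3 = -((-98 + Q)*(Q + 6²) - Q²)/3 = -((-98 + Q)*(Q + 36) - Q²)/3 = -((-98 + Q)*(36 + Q) - Q²)/3 = -(-Q² + (-98 + Q)*(36 + Q))/3 = Q²/3 - (-98 + Q)*(36 + Q)/3)
q(-7, -6)*608 + o(t) = 8*608 + (1176 + (62/3)*(-127/4)) = 4864 + (1176 - 3937/6) = 4864 + 3119/6 = 32303/6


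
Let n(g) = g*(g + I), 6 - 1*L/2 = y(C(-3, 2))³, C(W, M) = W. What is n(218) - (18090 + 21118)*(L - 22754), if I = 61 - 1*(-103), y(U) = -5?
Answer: 881949612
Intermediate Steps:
I = 164 (I = 61 + 103 = 164)
L = 262 (L = 12 - 2*(-5)³ = 12 - 2*(-125) = 12 + 250 = 262)
n(g) = g*(164 + g) (n(g) = g*(g + 164) = g*(164 + g))
n(218) - (18090 + 21118)*(L - 22754) = 218*(164 + 218) - (18090 + 21118)*(262 - 22754) = 218*382 - 39208*(-22492) = 83276 - 1*(-881866336) = 83276 + 881866336 = 881949612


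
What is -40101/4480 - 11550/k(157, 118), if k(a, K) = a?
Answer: -58039857/703360 ≈ -82.518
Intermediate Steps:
-40101/4480 - 11550/k(157, 118) = -40101/4480 - 11550/157 = -58039857/703360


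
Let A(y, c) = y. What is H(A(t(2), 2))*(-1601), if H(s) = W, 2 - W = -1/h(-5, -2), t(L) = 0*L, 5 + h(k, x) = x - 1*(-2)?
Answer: -14409/5 ≈ -2881.8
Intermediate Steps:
h(k, x) = -3 + x (h(k, x) = -5 + (x - 1*(-2)) = -5 + (x + 2) = -5 + (2 + x) = -3 + x)
t(L) = 0
W = 9/5 (W = 2 - (-1)/(-3 - 2) = 2 - (-1)/(-5) = 2 - (-1)*(-1)/5 = 2 - 1*1/5 = 2 - 1/5 = 9/5 ≈ 1.8000)
H(s) = 9/5
H(A(t(2), 2))*(-1601) = (9/5)*(-1601) = -14409/5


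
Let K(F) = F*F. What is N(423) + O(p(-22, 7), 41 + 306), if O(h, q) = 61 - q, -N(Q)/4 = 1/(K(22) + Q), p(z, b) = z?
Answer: -259406/907 ≈ -286.00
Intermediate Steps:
K(F) = F²
N(Q) = -4/(484 + Q) (N(Q) = -4/(22² + Q) = -4/(484 + Q))
N(423) + O(p(-22, 7), 41 + 306) = -4/(484 + 423) + (61 - (41 + 306)) = -4/907 + (61 - 1*347) = -4*1/907 + (61 - 347) = -4/907 - 286 = -259406/907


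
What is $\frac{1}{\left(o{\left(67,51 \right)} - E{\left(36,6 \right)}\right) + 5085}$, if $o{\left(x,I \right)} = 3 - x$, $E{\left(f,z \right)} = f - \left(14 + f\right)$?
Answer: $\frac{1}{5035} \approx 0.00019861$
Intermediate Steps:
$E{\left(f,z \right)} = -14$
$\frac{1}{\left(o{\left(67,51 \right)} - E{\left(36,6 \right)}\right) + 5085} = \frac{1}{\left(\left(3 - 67\right) - -14\right) + 5085} = \frac{1}{\left(\left(3 - 67\right) + 14\right) + 5085} = \frac{1}{\left(-64 + 14\right) + 5085} = \frac{1}{-50 + 5085} = \frac{1}{5035}$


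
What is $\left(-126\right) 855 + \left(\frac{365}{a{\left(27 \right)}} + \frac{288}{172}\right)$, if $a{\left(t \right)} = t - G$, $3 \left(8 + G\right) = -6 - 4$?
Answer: $- \frac{106533897}{989} \approx -1.0772 \cdot 10^{5}$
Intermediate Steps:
$G = - \frac{34}{3}$ ($G = -8 + \frac{-6 - 4}{3} = -8 + \frac{1}{3} \left(-10\right) = -8 - \frac{10}{3} = - \frac{34}{3} \approx -11.333$)
$a{\left(t \right)} = \frac{34}{3} + t$ ($a{\left(t \right)} = t - - \frac{34}{3} = t + \frac{34}{3} = \frac{34}{3} + t$)
$\left(-126\right) 855 + \left(\frac{365}{a{\left(27 \right)}} + \frac{288}{172}\right) = \left(-126\right) 855 + \left(\frac{365}{\frac{34}{3} + 27} + \frac{288}{172}\right) = -107730 + \left(\frac{365}{\frac{115}{3}} + 288 \cdot \frac{1}{172}\right) = -107730 + \left(365 \cdot \frac{3}{115} + \frac{72}{43}\right) = -107730 + \left(\frac{219}{23} + \frac{72}{43}\right) = -107730 + \frac{11073}{989} = - \frac{106533897}{989}$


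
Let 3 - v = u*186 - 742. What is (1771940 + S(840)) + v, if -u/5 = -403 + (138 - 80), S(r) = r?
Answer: 1452675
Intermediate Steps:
u = 1725 (u = -5*(-403 + (138 - 80)) = -5*(-403 + 58) = -5*(-345) = 1725)
v = -320105 (v = 3 - (1725*186 - 742) = 3 - (320850 - 742) = 3 - 1*320108 = 3 - 320108 = -320105)
(1771940 + S(840)) + v = (1771940 + 840) - 320105 = 1772780 - 320105 = 1452675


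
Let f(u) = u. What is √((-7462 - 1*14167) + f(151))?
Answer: I*√21478 ≈ 146.55*I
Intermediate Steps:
√((-7462 - 1*14167) + f(151)) = √((-7462 - 1*14167) + 151) = √((-7462 - 14167) + 151) = √(-21629 + 151) = √(-21478) = I*√21478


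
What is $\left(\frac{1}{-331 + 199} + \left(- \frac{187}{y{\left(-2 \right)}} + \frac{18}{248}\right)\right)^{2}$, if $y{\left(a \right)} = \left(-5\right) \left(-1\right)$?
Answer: $\frac{145875871969}{104652900} \approx 1393.9$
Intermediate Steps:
$y{\left(a \right)} = 5$
$\left(\frac{1}{-331 + 199} + \left(- \frac{187}{y{\left(-2 \right)}} + \frac{18}{248}\right)\right)^{2} = \left(\frac{1}{-331 + 199} + \left(- \frac{187}{5} + \frac{18}{248}\right)\right)^{2} = \left(\frac{1}{-132} + \left(\left(-187\right) \frac{1}{5} + 18 \cdot \frac{1}{248}\right)\right)^{2} = \left(- \frac{1}{132} + \left(- \frac{187}{5} + \frac{9}{124}\right)\right)^{2} = \left(- \frac{1}{132} - \frac{23143}{620}\right)^{2} = \left(- \frac{381937}{10230}\right)^{2} = \frac{145875871969}{104652900}$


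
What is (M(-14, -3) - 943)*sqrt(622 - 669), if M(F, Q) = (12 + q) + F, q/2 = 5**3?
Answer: -695*I*sqrt(47) ≈ -4764.7*I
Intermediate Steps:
q = 250 (q = 2*5**3 = 2*125 = 250)
M(F, Q) = 262 + F (M(F, Q) = (12 + 250) + F = 262 + F)
(M(-14, -3) - 943)*sqrt(622 - 669) = ((262 - 14) - 943)*sqrt(622 - 669) = (248 - 943)*sqrt(-47) = -695*I*sqrt(47)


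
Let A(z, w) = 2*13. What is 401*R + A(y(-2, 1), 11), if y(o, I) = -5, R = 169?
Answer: 67795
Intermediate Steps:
A(z, w) = 26
401*R + A(y(-2, 1), 11) = 401*169 + 26 = 67769 + 26 = 67795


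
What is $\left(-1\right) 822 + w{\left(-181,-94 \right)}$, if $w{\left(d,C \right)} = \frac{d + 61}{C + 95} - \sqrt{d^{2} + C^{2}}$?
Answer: $-942 - \sqrt{41597} \approx -1146.0$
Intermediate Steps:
$w{\left(d,C \right)} = - \sqrt{C^{2} + d^{2}} + \frac{61 + d}{95 + C}$ ($w{\left(d,C \right)} = \frac{61 + d}{95 + C} - \sqrt{C^{2} + d^{2}} = - \sqrt{C^{2} + d^{2}} + \frac{61 + d}{95 + C}$)
$\left(-1\right) 822 + w{\left(-181,-94 \right)} = \left(-1\right) 822 + \frac{61 - 181 - 95 \sqrt{\left(-94\right)^{2} + \left(-181\right)^{2}} - - 94 \sqrt{\left(-94\right)^{2} + \left(-181\right)^{2}}}{95 - 94} = -822 + \frac{61 - 181 - 95 \sqrt{8836 + 32761} - - 94 \sqrt{8836 + 32761}}{1} = -822 + 1 \left(61 - 181 - 95 \sqrt{41597} - - 94 \sqrt{41597}\right) = -822 + 1 \left(61 - 181 - 95 \sqrt{41597} + 94 \sqrt{41597}\right) = -822 + 1 \left(-120 - \sqrt{41597}\right) = -822 - \left(120 + \sqrt{41597}\right) = -942 - \sqrt{41597}$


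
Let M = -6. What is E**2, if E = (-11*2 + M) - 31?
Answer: 3481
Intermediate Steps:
E = -59 (E = (-11*2 - 6) - 31 = (-22 - 6) - 31 = -28 - 31 = -59)
E**2 = (-59)**2 = 3481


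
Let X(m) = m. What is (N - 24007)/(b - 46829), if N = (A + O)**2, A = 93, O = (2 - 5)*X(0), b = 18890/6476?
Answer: 49729204/151622857 ≈ 0.32798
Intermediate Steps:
b = 9445/3238 (b = 18890*(1/6476) = 9445/3238 ≈ 2.9169)
O = 0 (O = (2 - 5)*0 = -3*0 = 0)
N = 8649 (N = (93 + 0)**2 = 93**2 = 8649)
(N - 24007)/(b - 46829) = (8649 - 24007)/(9445/3238 - 46829) = -15358/(-151622857/3238) = -15358*(-3238/151622857) = 49729204/151622857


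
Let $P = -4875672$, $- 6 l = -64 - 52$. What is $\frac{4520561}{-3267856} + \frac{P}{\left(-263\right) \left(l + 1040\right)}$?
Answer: $\frac{22010316913021}{1365659897392} \approx 16.117$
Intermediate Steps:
$l = \frac{58}{3}$ ($l = - \frac{-64 - 52}{6} = \left(- \frac{1}{6}\right) \left(-116\right) = \frac{58}{3} \approx 19.333$)
$\frac{4520561}{-3267856} + \frac{P}{\left(-263\right) \left(l + 1040\right)} = \frac{4520561}{-3267856} - \frac{4875672}{\left(-263\right) \left(\frac{58}{3} + 1040\right)} = 4520561 \left(- \frac{1}{3267856}\right) - \frac{4875672}{\left(-263\right) \frac{3178}{3}} = - \frac{4520561}{3267856} - \frac{4875672}{- \frac{835814}{3}} = - \frac{4520561}{3267856} - - \frac{7313508}{417907} = - \frac{4520561}{3267856} + \frac{7313508}{417907} = \frac{22010316913021}{1365659897392}$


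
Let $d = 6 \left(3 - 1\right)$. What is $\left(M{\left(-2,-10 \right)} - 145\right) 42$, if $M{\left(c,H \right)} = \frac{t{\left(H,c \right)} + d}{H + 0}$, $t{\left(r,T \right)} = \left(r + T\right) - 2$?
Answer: $- \frac{30408}{5} \approx -6081.6$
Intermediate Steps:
$t{\left(r,T \right)} = -2 + T + r$ ($t{\left(r,T \right)} = \left(T + r\right) - 2 = -2 + T + r$)
$d = 12$ ($d = 6 \cdot 2 = 12$)
$M{\left(c,H \right)} = \frac{10 + H + c}{H}$ ($M{\left(c,H \right)} = \frac{\left(-2 + c + H\right) + 12}{H + 0} = \frac{\left(-2 + H + c\right) + 12}{H} = \frac{10 + H + c}{H}$)
$\left(M{\left(-2,-10 \right)} - 145\right) 42 = \left(\frac{10 - 10 - 2}{-10} - 145\right) 42 = \left(\left(- \frac{1}{10}\right) \left(-2\right) - 145\right) 42 = \left(\frac{1}{5} - 145\right) 42 = \left(- \frac{724}{5}\right) 42 = - \frac{30408}{5}$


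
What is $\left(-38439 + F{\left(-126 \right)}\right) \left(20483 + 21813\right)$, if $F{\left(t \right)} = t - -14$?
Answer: $-1630553096$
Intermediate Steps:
$F{\left(t \right)} = 14 + t$ ($F{\left(t \right)} = t + 14 = 14 + t$)
$\left(-38439 + F{\left(-126 \right)}\right) \left(20483 + 21813\right) = \left(-38439 + \left(14 - 126\right)\right) \left(20483 + 21813\right) = \left(-38439 - 112\right) 42296 = \left(-38551\right) 42296 = -1630553096$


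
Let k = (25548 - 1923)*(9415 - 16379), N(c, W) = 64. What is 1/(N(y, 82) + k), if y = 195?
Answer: -1/164524436 ≈ -6.0781e-9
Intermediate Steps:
k = -164524500 (k = 23625*(-6964) = -164524500)
1/(N(y, 82) + k) = 1/(64 - 164524500) = 1/(-164524436) = -1/164524436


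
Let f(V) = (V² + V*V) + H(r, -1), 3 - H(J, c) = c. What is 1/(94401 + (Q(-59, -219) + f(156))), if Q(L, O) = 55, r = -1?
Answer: 1/143132 ≈ 6.9866e-6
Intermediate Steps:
H(J, c) = 3 - c
f(V) = 4 + 2*V² (f(V) = (V² + V*V) + (3 - 1*(-1)) = (V² + V²) + (3 + 1) = 2*V² + 4 = 4 + 2*V²)
1/(94401 + (Q(-59, -219) + f(156))) = 1/(94401 + (55 + (4 + 2*156²))) = 1/(94401 + (55 + (4 + 2*24336))) = 1/(94401 + (55 + (4 + 48672))) = 1/(94401 + (55 + 48676)) = 1/(94401 + 48731) = 1/143132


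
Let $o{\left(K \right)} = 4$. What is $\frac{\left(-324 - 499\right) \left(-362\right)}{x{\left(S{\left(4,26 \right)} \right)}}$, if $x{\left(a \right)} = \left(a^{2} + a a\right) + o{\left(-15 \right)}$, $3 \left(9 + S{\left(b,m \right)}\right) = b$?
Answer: $\frac{1340667}{547} \approx 2450.9$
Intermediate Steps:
$S{\left(b,m \right)} = -9 + \frac{b}{3}$
$x{\left(a \right)} = 4 + 2 a^{2}$ ($x{\left(a \right)} = \left(a^{2} + a a\right) + 4 = \left(a^{2} + a^{2}\right) + 4 = 2 a^{2} + 4 = 4 + 2 a^{2}$)
$\frac{\left(-324 - 499\right) \left(-362\right)}{x{\left(S{\left(4,26 \right)} \right)}} = \frac{\left(-324 - 499\right) \left(-362\right)}{4 + 2 \left(-9 + \frac{1}{3} \cdot 4\right)^{2}} = \frac{\left(-823\right) \left(-362\right)}{4 + 2 \left(-9 + \frac{4}{3}\right)^{2}} = \frac{297926}{4 + 2 \left(- \frac{23}{3}\right)^{2}} = \frac{297926}{4 + 2 \cdot \frac{529}{9}} = \frac{297926}{4 + \frac{1058}{9}} = \frac{297926}{\frac{1094}{9}} = 297926 \cdot \frac{9}{1094} = \frac{1340667}{547}$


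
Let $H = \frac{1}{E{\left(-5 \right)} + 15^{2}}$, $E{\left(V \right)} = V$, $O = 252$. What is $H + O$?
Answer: $\frac{55441}{220} \approx 252.0$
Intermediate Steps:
$H = \frac{1}{220}$ ($H = \frac{1}{-5 + 15^{2}} = \frac{1}{-5 + 225} = \frac{1}{220} \approx 0.0045455$)
$H + O = \frac{1}{220} + 252 = \frac{55441}{220}$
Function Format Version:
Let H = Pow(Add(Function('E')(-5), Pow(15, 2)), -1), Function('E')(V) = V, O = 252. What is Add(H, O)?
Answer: Rational(55441, 220) ≈ 252.00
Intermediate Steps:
H = Rational(1, 220) (H = Pow(Add(-5, Pow(15, 2)), -1) = Pow(Add(-5, 225), -1) = Pow(220, -1) = Rational(1, 220) ≈ 0.0045455)
Add(H, O) = Add(Rational(1, 220), 252) = Rational(55441, 220)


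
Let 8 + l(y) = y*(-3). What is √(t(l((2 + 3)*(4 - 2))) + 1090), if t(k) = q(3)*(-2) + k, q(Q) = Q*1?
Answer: √1046 ≈ 32.342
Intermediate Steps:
l(y) = -8 - 3*y (l(y) = -8 + y*(-3) = -8 - 3*y)
q(Q) = Q
t(k) = -6 + k (t(k) = 3*(-2) + k = -6 + k)
√(t(l((2 + 3)*(4 - 2))) + 1090) = √((-6 + (-8 - 3*(2 + 3)*(4 - 2))) + 1090) = √((-6 + (-8 - 15*2)) + 1090) = √((-6 + (-8 - 3*10)) + 1090) = √((-6 + (-8 - 30)) + 1090) = √((-6 - 38) + 1090) = √(-44 + 1090) = √1046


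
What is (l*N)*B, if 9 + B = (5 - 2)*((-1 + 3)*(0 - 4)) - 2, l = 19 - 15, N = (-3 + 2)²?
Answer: -140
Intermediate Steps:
N = 1 (N = (-1)² = 1)
l = 4
B = -35 (B = -9 + ((5 - 2)*((-1 + 3)*(0 - 4)) - 2) = -9 + (3*(2*(-4)) - 2) = -9 + (3*(-8) - 2) = -9 + (-24 - 2) = -9 - 26 = -35)
(l*N)*B = (4*1)*(-35) = 4*(-35) = -140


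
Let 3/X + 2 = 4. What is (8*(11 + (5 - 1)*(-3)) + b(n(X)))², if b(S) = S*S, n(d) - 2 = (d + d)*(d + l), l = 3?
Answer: 863041/16 ≈ 53940.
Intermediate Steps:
X = 3/2 (X = 3/(-2 + 4) = 3/2 ≈ 1.5000)
n(d) = 2 + 2*d*(3 + d) (n(d) = 2 + (d + d)*(d + 3) = 2 + (2*d)*(3 + d) = 2 + 2*d*(3 + d))
b(S) = S²
(8*(11 + (5 - 1)*(-3)) + b(n(X)))² = (8*(11 + (5 - 1)*(-3)) + (2 + 2*(3/2)² + 6*(3/2))²)² = (8*(11 + 4*(-3)) + (2 + 2*(9/4) + 9)²)² = (8*(11 - 12) + (2 + 9/2 + 9)²)² = (8*(-1) + (31/2)²)² = (-8 + 961/4)² = (929/4)² = 863041/16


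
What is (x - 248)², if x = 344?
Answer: 9216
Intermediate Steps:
(x - 248)² = (344 - 248)² = 96² = 9216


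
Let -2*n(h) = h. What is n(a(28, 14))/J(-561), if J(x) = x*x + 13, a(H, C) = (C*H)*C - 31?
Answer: -5457/629468 ≈ -0.0086692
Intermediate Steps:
a(H, C) = -31 + H*C**2 (a(H, C) = H*C**2 - 31 = -31 + H*C**2)
n(h) = -h/2
J(x) = 13 + x**2 (J(x) = x**2 + 13 = 13 + x**2)
n(a(28, 14))/J(-561) = (-(-31 + 28*14**2)/2)/(13 + (-561)**2) = (-(-31 + 28*196)/2)/(13 + 314721) = -(-31 + 5488)/2/314734 = -1/2*5457*(1/314734) = -5457/2*1/314734 = -5457/629468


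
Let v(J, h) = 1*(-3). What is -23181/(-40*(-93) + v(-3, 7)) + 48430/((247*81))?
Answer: -31529773/8262891 ≈ -3.8158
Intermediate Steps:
v(J, h) = -3
-23181/(-40*(-93) + v(-3, 7)) + 48430/((247*81)) = -23181/(-40*(-93) - 3) + 48430/((247*81)) = -23181/(3720 - 3) + 48430/20007 = -23181/3717 + 48430*(1/20007) = -23181*1/3717 + 48430/20007 = -7727/1239 + 48430/20007 = -31529773/8262891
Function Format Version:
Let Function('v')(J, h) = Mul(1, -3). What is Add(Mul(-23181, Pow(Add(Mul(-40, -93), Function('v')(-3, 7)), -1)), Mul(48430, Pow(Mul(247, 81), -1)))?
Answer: Rational(-31529773, 8262891) ≈ -3.8158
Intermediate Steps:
Function('v')(J, h) = -3
Add(Mul(-23181, Pow(Add(Mul(-40, -93), Function('v')(-3, 7)), -1)), Mul(48430, Pow(Mul(247, 81), -1))) = Add(Mul(-23181, Pow(Add(Mul(-40, -93), -3), -1)), Mul(48430, Pow(Mul(247, 81), -1))) = Add(Mul(-23181, Pow(Add(3720, -3), -1)), Mul(48430, Pow(20007, -1))) = Add(Mul(-23181, Pow(3717, -1)), Mul(48430, Rational(1, 20007))) = Add(Mul(-23181, Rational(1, 3717)), Rational(48430, 20007)) = Add(Rational(-7727, 1239), Rational(48430, 20007)) = Rational(-31529773, 8262891)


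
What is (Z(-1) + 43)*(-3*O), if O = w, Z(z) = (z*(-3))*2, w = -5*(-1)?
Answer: -735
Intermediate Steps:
w = 5
Z(z) = -6*z (Z(z) = -3*z*2 = -6*z)
O = 5
(Z(-1) + 43)*(-3*O) = (-6*(-1) + 43)*(-3*5) = (6 + 43)*(-15) = 49*(-15) = -735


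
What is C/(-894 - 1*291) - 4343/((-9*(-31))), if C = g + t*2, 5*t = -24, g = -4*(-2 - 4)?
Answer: -8584121/551025 ≈ -15.578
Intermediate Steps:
g = 24 (g = -4*(-6) = 24)
t = -24/5 (t = (⅕)*(-24) = -24/5 ≈ -4.8000)
C = 72/5 (C = 24 - 24/5*2 = 24 - 48/5 = 72/5 ≈ 14.400)
C/(-894 - 1*291) - 4343/((-9*(-31))) = 72/(5*(-894 - 1*291)) - 4343/((-9*(-31))) = 72/(5*(-894 - 291)) - 4343/279 = (72/5)/(-1185) - 4343*1/279 = (72/5)*(-1/1185) - 4343/279 = -24/1975 - 4343/279 = -8584121/551025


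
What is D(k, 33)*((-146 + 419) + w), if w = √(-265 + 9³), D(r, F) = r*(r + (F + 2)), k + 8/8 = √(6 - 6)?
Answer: -9282 - 136*√29 ≈ -10014.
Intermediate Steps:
k = -1 (k = -1 + √(6 - 6) = -1 + √0 = -1 + 0 = -1)
D(r, F) = r*(2 + F + r) (D(r, F) = r*(r + (2 + F)) = r*(2 + F + r))
w = 4*√29 (w = √(-265 + 729) = √464 = 4*√29 ≈ 21.541)
D(k, 33)*((-146 + 419) + w) = (-(2 + 33 - 1))*((-146 + 419) + 4*√29) = (-1*34)*(273 + 4*√29) = -34*(273 + 4*√29) = -9282 - 136*√29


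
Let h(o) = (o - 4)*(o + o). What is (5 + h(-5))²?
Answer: 9025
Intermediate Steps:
h(o) = 2*o*(-4 + o) (h(o) = (-4 + o)*(2*o) = 2*o*(-4 + o))
(5 + h(-5))² = (5 + 2*(-5)*(-4 - 5))² = (5 + 2*(-5)*(-9))² = (5 + 90)² = 95² = 9025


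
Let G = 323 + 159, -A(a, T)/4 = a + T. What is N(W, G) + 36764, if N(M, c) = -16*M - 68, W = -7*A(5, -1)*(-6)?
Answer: 47448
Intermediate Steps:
A(a, T) = -4*T - 4*a (A(a, T) = -4*(a + T) = -4*(T + a) = -4*T - 4*a)
G = 482
W = -672 (W = -7*(-4*(-1) - 4*5)*(-6) = -7*(4 - 20)*(-6) = -7*(-16)*(-6) = 112*(-6) = -672)
N(M, c) = -68 - 16*M
N(W, G) + 36764 = (-68 - 16*(-672)) + 36764 = (-68 + 10752) + 36764 = 10684 + 36764 = 47448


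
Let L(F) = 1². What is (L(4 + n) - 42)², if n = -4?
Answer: 1681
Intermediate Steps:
L(F) = 1
(L(4 + n) - 42)² = (1 - 42)² = (-41)² = 1681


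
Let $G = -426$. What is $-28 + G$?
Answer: $-454$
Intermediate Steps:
$-28 + G = -28 - 426 = -454$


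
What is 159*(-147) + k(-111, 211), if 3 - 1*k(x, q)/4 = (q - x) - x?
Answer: -25093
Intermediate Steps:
k(x, q) = 12 - 4*q + 8*x (k(x, q) = 12 - 4*((q - x) - x) = 12 - 4*(q - 2*x) = 12 + (-4*q + 8*x) = 12 - 4*q + 8*x)
159*(-147) + k(-111, 211) = 159*(-147) + (12 - 4*211 + 8*(-111)) = -23373 + (12 - 844 - 888) = -23373 - 1720 = -25093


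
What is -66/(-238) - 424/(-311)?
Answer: 60719/37009 ≈ 1.6407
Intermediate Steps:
-66/(-238) - 424/(-311) = -66*(-1/238) - 424*(-1/311) = 33/119 + 424/311 = 60719/37009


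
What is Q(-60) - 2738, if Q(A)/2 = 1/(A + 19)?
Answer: -112260/41 ≈ -2738.0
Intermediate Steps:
Q(A) = 2/(19 + A) (Q(A) = 2/(A + 19) = 2/(19 + A))
Q(-60) - 2738 = 2/(19 - 60) - 2738 = 2/(-41) - 2738 = 2*(-1/41) - 2738 = -2/41 - 2738 = -112260/41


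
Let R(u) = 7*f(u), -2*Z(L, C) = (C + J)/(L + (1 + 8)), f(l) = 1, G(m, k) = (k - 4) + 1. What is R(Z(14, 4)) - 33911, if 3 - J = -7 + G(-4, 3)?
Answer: -33904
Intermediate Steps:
G(m, k) = -3 + k (G(m, k) = (-4 + k) + 1 = -3 + k)
J = 10 (J = 3 - (-7 + (-3 + 3)) = 3 - (-7 + 0) = 3 - 1*(-7) = 3 + 7 = 10)
Z(L, C) = -(10 + C)/(2*(9 + L)) (Z(L, C) = -(C + 10)/(2*(L + (1 + 8))) = -(10 + C)/(2*(L + 9)) = -(10 + C)/(2*(9 + L)))
R(u) = 7 (R(u) = 7*1 = 7)
R(Z(14, 4)) - 33911 = 7 - 33911 = -33904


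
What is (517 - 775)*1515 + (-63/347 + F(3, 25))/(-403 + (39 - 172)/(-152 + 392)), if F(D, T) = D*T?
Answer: -13136361673050/33607991 ≈ -3.9087e+5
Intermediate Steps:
(517 - 775)*1515 + (-63/347 + F(3, 25))/(-403 + (39 - 172)/(-152 + 392)) = (517 - 775)*1515 + (-63/347 + 3*25)/(-403 + (39 - 172)/(-152 + 392)) = -258*1515 + (-63*1/347 + 75)/(-403 - 133/240) = -390870 + (-63/347 + 75)/(-403 - 133*1/240) = -390870 + 25962/(347*(-403 - 133/240)) = -390870 + 25962/(347*(-96853/240)) = -390870 + (25962/347)*(-240/96853) = -390870 - 6230880/33607991 = -13136361673050/33607991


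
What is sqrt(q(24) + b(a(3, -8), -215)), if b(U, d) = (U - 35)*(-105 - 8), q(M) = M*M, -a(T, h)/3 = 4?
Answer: 29*sqrt(7) ≈ 76.727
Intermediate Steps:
a(T, h) = -12 (a(T, h) = -3*4 = -12)
q(M) = M**2
b(U, d) = 3955 - 113*U (b(U, d) = (-35 + U)*(-113) = 3955 - 113*U)
sqrt(q(24) + b(a(3, -8), -215)) = sqrt(24**2 + (3955 - 113*(-12))) = sqrt(576 + (3955 + 1356)) = sqrt(576 + 5311) = sqrt(5887) = 29*sqrt(7)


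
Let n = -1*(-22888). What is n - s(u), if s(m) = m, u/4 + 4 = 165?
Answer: 22244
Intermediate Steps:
u = 644 (u = -16 + 4*165 = -16 + 660 = 644)
n = 22888
n - s(u) = 22888 - 1*644 = 22888 - 644 = 22244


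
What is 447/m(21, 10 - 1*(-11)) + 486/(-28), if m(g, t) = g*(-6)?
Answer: -439/21 ≈ -20.905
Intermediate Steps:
m(g, t) = -6*g
447/m(21, 10 - 1*(-11)) + 486/(-28) = 447/((-6*21)) + 486/(-28) = 447/(-126) + 486*(-1/28) = 447*(-1/126) - 243/14 = -149/42 - 243/14 = -439/21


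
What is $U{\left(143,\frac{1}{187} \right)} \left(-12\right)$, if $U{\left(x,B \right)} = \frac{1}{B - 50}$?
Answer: $\frac{2244}{9349} \approx 0.24003$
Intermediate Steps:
$U{\left(x,B \right)} = \frac{1}{-50 + B}$
$U{\left(143,\frac{1}{187} \right)} \left(-12\right) = \frac{1}{-50 + \frac{1}{187}} \left(-12\right) = \frac{1}{- \frac{9349}{187}} \left(-12\right) = \left(- \frac{187}{9349}\right) \left(-12\right) = \frac{2244}{9349}$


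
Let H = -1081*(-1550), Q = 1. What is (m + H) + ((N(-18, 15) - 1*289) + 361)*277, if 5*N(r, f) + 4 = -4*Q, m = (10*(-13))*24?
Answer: 8459654/5 ≈ 1.6919e+6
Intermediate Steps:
H = 1675550
m = -3120 (m = -130*24 = -3120)
N(r, f) = -8/5 (N(r, f) = -4/5 + (-4*1)/5 = -4/5 + (1/5)*(-4) = -4/5 - 4/5 = -8/5)
(m + H) + ((N(-18, 15) - 1*289) + 361)*277 = (-3120 + 1675550) + ((-8/5 - 1*289) + 361)*277 = 1672430 + ((-8/5 - 289) + 361)*277 = 1672430 + (-1453/5 + 361)*277 = 1672430 + (352/5)*277 = 1672430 + 97504/5 = 8459654/5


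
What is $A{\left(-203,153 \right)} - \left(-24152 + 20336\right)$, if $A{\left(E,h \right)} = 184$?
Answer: $4000$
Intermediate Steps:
$A{\left(-203,153 \right)} - \left(-24152 + 20336\right) = 184 - \left(-24152 + 20336\right) = 184 - -3816 = 184 + 3816 = 4000$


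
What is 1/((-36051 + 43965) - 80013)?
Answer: -1/72099 ≈ -1.3870e-5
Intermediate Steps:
1/((-36051 + 43965) - 80013) = 1/(7914 - 80013) = 1/(-72099) = -1/72099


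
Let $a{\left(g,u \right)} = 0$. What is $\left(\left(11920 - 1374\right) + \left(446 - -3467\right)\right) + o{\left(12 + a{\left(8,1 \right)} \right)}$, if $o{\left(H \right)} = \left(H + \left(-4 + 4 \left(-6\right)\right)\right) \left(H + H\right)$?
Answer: $14075$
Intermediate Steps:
$o{\left(H \right)} = 2 H \left(-28 + H\right)$ ($o{\left(H \right)} = \left(H - 28\right) 2 H = \left(-28 + H\right) 2 H = 2 H \left(-28 + H\right)$)
$\left(\left(11920 - 1374\right) + \left(446 - -3467\right)\right) + o{\left(12 + a{\left(8,1 \right)} \right)} = \left(\left(11920 - 1374\right) + \left(446 - -3467\right)\right) + 2 \left(12 + 0\right) \left(-28 + \left(12 + 0\right)\right) = \left(10546 + \left(446 + 3467\right)\right) + 2 \cdot 12 \left(-28 + 12\right) = \left(10546 + 3913\right) + 2 \cdot 12 \left(-16\right) = 14459 - 384 = 14075$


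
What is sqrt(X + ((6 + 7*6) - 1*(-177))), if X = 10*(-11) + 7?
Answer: sqrt(122) ≈ 11.045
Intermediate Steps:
X = -103 (X = -110 + 7 = -103)
sqrt(X + ((6 + 7*6) - 1*(-177))) = sqrt(-103 + ((6 + 7*6) - 1*(-177))) = sqrt(-103 + ((6 + 42) + 177)) = sqrt(-103 + (48 + 177)) = sqrt(-103 + 225) = sqrt(122)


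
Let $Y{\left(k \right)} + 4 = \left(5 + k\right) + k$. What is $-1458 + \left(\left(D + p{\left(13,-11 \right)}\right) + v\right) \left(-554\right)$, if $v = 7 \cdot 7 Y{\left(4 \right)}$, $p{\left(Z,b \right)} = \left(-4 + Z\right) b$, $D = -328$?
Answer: $-9214$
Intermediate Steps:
$Y{\left(k \right)} = 1 + 2 k$ ($Y{\left(k \right)} = -4 + \left(\left(5 + k\right) + k\right) = -4 + \left(5 + 2 k\right) = 1 + 2 k$)
$p{\left(Z,b \right)} = b \left(-4 + Z\right)$
$v = 441$ ($v = 7 \cdot 7 \left(1 + 2 \cdot 4\right) = 49 \left(1 + 8\right) = 49 \cdot 9 = 441$)
$-1458 + \left(\left(D + p{\left(13,-11 \right)}\right) + v\right) \left(-554\right) = -1458 + \left(\left(-328 - 11 \left(-4 + 13\right)\right) + 441\right) \left(-554\right) = -1458 + \left(\left(-328 - 99\right) + 441\right) \left(-554\right) = -1458 + \left(-427 + 441\right) \left(-554\right) = -1458 + 14 \left(-554\right) = -1458 - 7756 = -9214$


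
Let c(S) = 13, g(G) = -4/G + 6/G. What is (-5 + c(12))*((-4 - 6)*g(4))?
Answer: -40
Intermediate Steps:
g(G) = 2/G
(-5 + c(12))*((-4 - 6)*g(4)) = (-5 + 13)*((-4 - 6)*(2/4)) = 8*(-20/4) = 8*(-10*½) = 8*(-5) = -40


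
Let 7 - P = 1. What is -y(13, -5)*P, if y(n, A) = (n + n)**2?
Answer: -4056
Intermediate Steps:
y(n, A) = 4*n**2 (y(n, A) = (2*n)**2 = 4*n**2)
P = 6 (P = 7 - 1*1 = 7 - 1 = 6)
-y(13, -5)*P = -4*13**2*6 = -4*169*6 = -676*6 = -1*4056 = -4056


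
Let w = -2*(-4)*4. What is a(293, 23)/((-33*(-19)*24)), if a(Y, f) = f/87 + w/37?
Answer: 3635/48439512 ≈ 7.5042e-5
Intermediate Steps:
w = 32 (w = 8*4 = 32)
a(Y, f) = 32/37 + f/87 (a(Y, f) = f/87 + 32/37 = 32/37 + f/87)
a(293, 23)/((-33*(-19)*24)) = (32/37 + (1/87)*23)/((-33*(-19)*24)) = (32/37 + 23/87)/((627*24)) = (3635/3219)/15048 = (3635/3219)*(1/15048) = 3635/48439512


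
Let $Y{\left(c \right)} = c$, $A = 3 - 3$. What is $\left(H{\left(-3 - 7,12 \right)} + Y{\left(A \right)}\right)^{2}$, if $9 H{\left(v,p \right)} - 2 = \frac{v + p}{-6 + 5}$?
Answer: $0$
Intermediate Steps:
$H{\left(v,p \right)} = \frac{2}{9} - \frac{p}{9} - \frac{v}{9}$ ($H{\left(v,p \right)} = \frac{2}{9} + \frac{\left(v + p\right) \frac{1}{-6 + 5}}{9} = \frac{2}{9} + \frac{\left(p + v\right) \frac{1}{-1}}{9} = \frac{2}{9} + \frac{\left(p + v\right) \left(-1\right)}{9} = \frac{2}{9} + \frac{- p - v}{9} = \frac{2}{9} - \left(\frac{p}{9} + \frac{v}{9}\right) = \frac{2}{9} - \frac{p}{9} - \frac{v}{9}$)
$A = 0$ ($A = 3 - 3 = 0$)
$\left(H{\left(-3 - 7,12 \right)} + Y{\left(A \right)}\right)^{2} = \left(\left(\frac{2}{9} - \frac{4}{3} - \frac{-3 - 7}{9}\right) + 0\right)^{2} = \left(\left(\frac{2}{9} - \frac{4}{3} - - \frac{10}{9}\right) + 0\right)^{2} = \left(\left(\frac{2}{9} - \frac{4}{3} + \frac{10}{9}\right) + 0\right)^{2} = \left(0 + 0\right)^{2} = 0^{2} = 0$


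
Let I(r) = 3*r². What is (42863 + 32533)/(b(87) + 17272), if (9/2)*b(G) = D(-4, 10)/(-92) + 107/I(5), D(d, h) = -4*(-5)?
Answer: 292630725/67037993 ≈ 4.3652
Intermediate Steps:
D(d, h) = 20
b(G) = 4172/15525 (b(G) = 2*(20/(-92) + 107/((3*5²)))/9 = 2*(20*(-1/92) + 107/((3*25)))/9 = 2*(-5/23 + 107/75)/9 = (2/9)*(2086/1725) = 4172/15525)
(42863 + 32533)/(b(87) + 17272) = (42863 + 32533)/(4172/15525 + 17272) = 75396/(268151972/15525) = 75396*(15525/268151972) = 292630725/67037993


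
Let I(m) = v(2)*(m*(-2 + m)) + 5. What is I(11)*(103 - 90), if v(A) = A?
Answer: 2639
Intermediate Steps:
I(m) = 5 + 2*m*(-2 + m) (I(m) = 2*(m*(-2 + m)) + 5 = 2*m*(-2 + m) + 5 = 5 + 2*m*(-2 + m))
I(11)*(103 - 90) = (5 - 4*11 + 2*11²)*(103 - 90) = (5 - 44 + 2*121)*13 = (5 - 44 + 242)*13 = 203*13 = 2639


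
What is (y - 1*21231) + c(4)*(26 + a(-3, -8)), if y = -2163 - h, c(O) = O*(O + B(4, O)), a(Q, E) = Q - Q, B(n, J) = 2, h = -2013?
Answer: -20757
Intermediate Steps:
a(Q, E) = 0
c(O) = O*(2 + O) (c(O) = O*(O + 2) = O*(2 + O))
y = -150 (y = -2163 - 1*(-2013) = -2163 + 2013 = -150)
(y - 1*21231) + c(4)*(26 + a(-3, -8)) = (-150 - 1*21231) + (4*(2 + 4))*(26 + 0) = (-150 - 21231) + (4*6)*26 = -21381 + 24*26 = -21381 + 624 = -20757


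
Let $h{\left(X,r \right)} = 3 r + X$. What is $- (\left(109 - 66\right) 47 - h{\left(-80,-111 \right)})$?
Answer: $-2434$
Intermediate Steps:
$h{\left(X,r \right)} = X + 3 r$
$- (\left(109 - 66\right) 47 - h{\left(-80,-111 \right)}) = - (\left(109 - 66\right) 47 - \left(-80 + 3 \left(-111\right)\right)) = - (\left(109 - 66\right) 47 - \left(-80 - 333\right)) = - (43 \cdot 47 - -413) = - (2021 + 413) = \left(-1\right) 2434 = -2434$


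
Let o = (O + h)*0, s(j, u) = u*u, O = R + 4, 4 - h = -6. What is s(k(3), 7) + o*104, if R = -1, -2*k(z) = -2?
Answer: 49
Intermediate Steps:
h = 10 (h = 4 - 1*(-6) = 4 + 6 = 10)
k(z) = 1 (k(z) = -1/2*(-2) = 1)
O = 3 (O = -1 + 4 = 3)
s(j, u) = u**2
o = 0 (o = (3 + 10)*0 = 13*0 = 0)
s(k(3), 7) + o*104 = 7**2 + 0*104 = 49 + 0 = 49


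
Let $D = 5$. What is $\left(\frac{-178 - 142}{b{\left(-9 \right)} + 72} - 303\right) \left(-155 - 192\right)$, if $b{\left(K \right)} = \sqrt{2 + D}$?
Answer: $\frac{552309837}{5177} - \frac{111040 \sqrt{7}}{5177} \approx 1.0663 \cdot 10^{5}$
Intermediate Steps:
$b{\left(K \right)} = \sqrt{7}$ ($b{\left(K \right)} = \sqrt{2 + 5} = \sqrt{7}$)
$\left(\frac{-178 - 142}{b{\left(-9 \right)} + 72} - 303\right) \left(-155 - 192\right) = \left(\frac{-178 - 142}{\sqrt{7} + 72} - 303\right) \left(-155 - 192\right) = \left(- \frac{320}{72 + \sqrt{7}} - 303\right) \left(-347\right) = \left(-303 - \frac{320}{72 + \sqrt{7}}\right) \left(-347\right) = 105141 + \frac{111040}{72 + \sqrt{7}}$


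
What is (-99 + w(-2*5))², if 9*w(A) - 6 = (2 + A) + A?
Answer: 90601/9 ≈ 10067.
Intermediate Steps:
w(A) = 8/9 + 2*A/9 (w(A) = ⅔ + ((2 + A) + A)/9 = ⅔ + (2 + 2*A)/9 = ⅔ + (2/9 + 2*A/9) = 8/9 + 2*A/9)
(-99 + w(-2*5))² = (-99 + (8/9 + 2*(-2*5)/9))² = (-99 + (8/9 + (2/9)*(-10)))² = (-99 + (8/9 - 20/9))² = (-99 - 4/3)² = (-301/3)² = 90601/9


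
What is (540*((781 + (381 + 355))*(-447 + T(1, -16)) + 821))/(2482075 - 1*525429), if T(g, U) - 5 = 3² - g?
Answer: -177540390/978323 ≈ -181.47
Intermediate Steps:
T(g, U) = 14 - g (T(g, U) = 5 + (3² - g) = 5 + (9 - g) = 14 - g)
(540*((781 + (381 + 355))*(-447 + T(1, -16)) + 821))/(2482075 - 1*525429) = (540*((781 + (381 + 355))*(-447 + (14 - 1*1)) + 821))/(2482075 - 1*525429) = (540*((781 + 736)*(-447 + (14 - 1)) + 821))/(2482075 - 525429) = (540*(1517*(-447 + 13) + 821))/1956646 = (540*(1517*(-434) + 821))*(1/1956646) = (540*(-658378 + 821))*(1/1956646) = (540*(-657557))*(1/1956646) = -355080780*1/1956646 = -177540390/978323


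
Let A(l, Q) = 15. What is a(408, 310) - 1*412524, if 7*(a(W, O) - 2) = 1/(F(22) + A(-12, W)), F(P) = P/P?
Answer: -46202463/112 ≈ -4.1252e+5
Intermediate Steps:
F(P) = 1
a(W, O) = 225/112 (a(W, O) = 2 + 1/(7*(1 + 15)) = 2 + (⅐)/16 = 2 + (⅐)*(1/16) = 2 + 1/112 = 225/112)
a(408, 310) - 1*412524 = 225/112 - 1*412524 = 225/112 - 412524 = -46202463/112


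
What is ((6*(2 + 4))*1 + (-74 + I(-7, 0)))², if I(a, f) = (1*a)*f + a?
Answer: 2025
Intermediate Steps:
I(a, f) = a + a*f (I(a, f) = a*f + a = a + a*f)
((6*(2 + 4))*1 + (-74 + I(-7, 0)))² = ((6*(2 + 4))*1 + (-74 - 7*(1 + 0)))² = ((6*6)*1 + (-74 - 7*1))² = (36*1 + (-74 - 7))² = (36 - 81)² = (-45)² = 2025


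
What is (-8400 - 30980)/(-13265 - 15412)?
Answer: 3580/2607 ≈ 1.3732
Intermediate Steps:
(-8400 - 30980)/(-13265 - 15412) = -39380/(-28677) = -39380*(-1/28677) = 3580/2607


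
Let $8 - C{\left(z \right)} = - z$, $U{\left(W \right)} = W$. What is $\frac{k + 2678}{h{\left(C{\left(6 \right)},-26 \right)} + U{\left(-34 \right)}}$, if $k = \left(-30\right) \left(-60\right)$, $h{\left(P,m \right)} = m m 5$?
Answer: $\frac{2239}{1673} \approx 1.3383$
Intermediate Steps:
$C{\left(z \right)} = 8 + z$ ($C{\left(z \right)} = 8 - - z = 8 + z$)
$h{\left(P,m \right)} = 5 m^{2}$ ($h{\left(P,m \right)} = m^{2} \cdot 5 = 5 m^{2}$)
$k = 1800$
$\frac{k + 2678}{h{\left(C{\left(6 \right)},-26 \right)} + U{\left(-34 \right)}} = \frac{1800 + 2678}{5 \left(-26\right)^{2} - 34} = \frac{4478}{5 \cdot 676 - 34} = \frac{4478}{3380 - 34} = \frac{4478}{3346} = 4478 \cdot \frac{1}{3346} = \frac{2239}{1673}$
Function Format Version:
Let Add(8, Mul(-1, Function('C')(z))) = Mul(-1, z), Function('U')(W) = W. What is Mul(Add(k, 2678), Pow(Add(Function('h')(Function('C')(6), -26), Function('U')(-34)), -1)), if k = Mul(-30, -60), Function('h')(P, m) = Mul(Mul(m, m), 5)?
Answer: Rational(2239, 1673) ≈ 1.3383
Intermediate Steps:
Function('C')(z) = Add(8, z) (Function('C')(z) = Add(8, Mul(-1, Mul(-1, z))) = Add(8, z))
Function('h')(P, m) = Mul(5, Pow(m, 2)) (Function('h')(P, m) = Mul(Pow(m, 2), 5) = Mul(5, Pow(m, 2)))
k = 1800
Mul(Add(k, 2678), Pow(Add(Function('h')(Function('C')(6), -26), Function('U')(-34)), -1)) = Mul(Add(1800, 2678), Pow(Add(Mul(5, Pow(-26, 2)), -34), -1)) = Mul(4478, Pow(Add(Mul(5, 676), -34), -1)) = Mul(4478, Pow(Add(3380, -34), -1)) = Mul(4478, Pow(3346, -1)) = Mul(4478, Rational(1, 3346)) = Rational(2239, 1673)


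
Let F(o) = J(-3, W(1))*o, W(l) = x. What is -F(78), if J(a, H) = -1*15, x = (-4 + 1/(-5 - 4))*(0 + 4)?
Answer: 1170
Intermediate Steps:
x = -148/9 (x = (-4 + 1/(-9))*4 = (-4 - ⅑)*4 = -37/9*4 = -148/9 ≈ -16.444)
W(l) = -148/9
J(a, H) = -15
F(o) = -15*o
-F(78) = -(-15)*78 = -1*(-1170) = 1170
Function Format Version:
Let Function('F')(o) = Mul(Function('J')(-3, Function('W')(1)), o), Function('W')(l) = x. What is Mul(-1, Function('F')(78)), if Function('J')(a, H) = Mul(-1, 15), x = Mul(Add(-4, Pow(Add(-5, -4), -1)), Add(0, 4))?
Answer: 1170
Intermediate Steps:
x = Rational(-148, 9) (x = Mul(Add(-4, Pow(-9, -1)), 4) = Mul(Add(-4, Rational(-1, 9)), 4) = Mul(Rational(-37, 9), 4) = Rational(-148, 9) ≈ -16.444)
Function('W')(l) = Rational(-148, 9)
Function('J')(a, H) = -15
Function('F')(o) = Mul(-15, o)
Mul(-1, Function('F')(78)) = Mul(-1, Mul(-15, 78)) = Mul(-1, -1170) = 1170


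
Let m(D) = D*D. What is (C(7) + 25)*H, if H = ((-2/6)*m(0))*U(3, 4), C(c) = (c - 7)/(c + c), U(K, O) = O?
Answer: 0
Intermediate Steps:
m(D) = D²
C(c) = (-7 + c)/(2*c) (C(c) = (-7 + c)/((2*c)) = (-7 + c)*(1/(2*c)) = (-7 + c)/(2*c))
H = 0 (H = (-2/6*0²)*4 = (-2*⅙*0)*4 = -⅓*0*4 = 0*4 = 0)
(C(7) + 25)*H = ((½)*(-7 + 7)/7 + 25)*0 = ((½)*(⅐)*0 + 25)*0 = (0 + 25)*0 = 25*0 = 0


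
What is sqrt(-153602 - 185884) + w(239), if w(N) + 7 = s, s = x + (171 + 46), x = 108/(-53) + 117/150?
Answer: 553167/2650 + I*sqrt(339486) ≈ 208.74 + 582.65*I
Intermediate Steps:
x = -3333/2650 (x = 108*(-1/53) + 117*(1/150) = -108/53 + 39/50 = -3333/2650 ≈ -1.2577)
s = 571717/2650 (s = -3333/2650 + (171 + 46) = -3333/2650 + 217 = 571717/2650 ≈ 215.74)
w(N) = 553167/2650 (w(N) = -7 + 571717/2650 = 553167/2650)
sqrt(-153602 - 185884) + w(239) = sqrt(-153602 - 185884) + 553167/2650 = sqrt(-339486) + 553167/2650 = I*sqrt(339486) + 553167/2650 = 553167/2650 + I*sqrt(339486)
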